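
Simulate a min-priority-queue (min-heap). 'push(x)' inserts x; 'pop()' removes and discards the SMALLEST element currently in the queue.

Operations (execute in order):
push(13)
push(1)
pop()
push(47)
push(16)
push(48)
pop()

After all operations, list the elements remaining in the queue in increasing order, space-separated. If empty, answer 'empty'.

push(13): heap contents = [13]
push(1): heap contents = [1, 13]
pop() → 1: heap contents = [13]
push(47): heap contents = [13, 47]
push(16): heap contents = [13, 16, 47]
push(48): heap contents = [13, 16, 47, 48]
pop() → 13: heap contents = [16, 47, 48]

Answer: 16 47 48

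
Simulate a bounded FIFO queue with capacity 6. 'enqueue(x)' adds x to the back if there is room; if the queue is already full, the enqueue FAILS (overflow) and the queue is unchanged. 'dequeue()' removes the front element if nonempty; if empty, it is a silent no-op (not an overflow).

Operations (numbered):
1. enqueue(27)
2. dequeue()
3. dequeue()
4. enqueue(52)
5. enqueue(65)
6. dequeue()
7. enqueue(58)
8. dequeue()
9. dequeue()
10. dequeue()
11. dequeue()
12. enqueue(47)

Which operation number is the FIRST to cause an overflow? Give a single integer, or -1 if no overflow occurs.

1. enqueue(27): size=1
2. dequeue(): size=0
3. dequeue(): empty, no-op, size=0
4. enqueue(52): size=1
5. enqueue(65): size=2
6. dequeue(): size=1
7. enqueue(58): size=2
8. dequeue(): size=1
9. dequeue(): size=0
10. dequeue(): empty, no-op, size=0
11. dequeue(): empty, no-op, size=0
12. enqueue(47): size=1

Answer: -1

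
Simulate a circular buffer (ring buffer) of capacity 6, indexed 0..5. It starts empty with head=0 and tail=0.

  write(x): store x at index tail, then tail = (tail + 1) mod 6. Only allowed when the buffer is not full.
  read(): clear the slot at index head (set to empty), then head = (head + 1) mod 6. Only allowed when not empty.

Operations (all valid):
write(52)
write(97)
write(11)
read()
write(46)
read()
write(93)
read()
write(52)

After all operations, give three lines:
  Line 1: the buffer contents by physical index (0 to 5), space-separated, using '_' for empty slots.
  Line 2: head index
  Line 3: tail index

write(52): buf=[52 _ _ _ _ _], head=0, tail=1, size=1
write(97): buf=[52 97 _ _ _ _], head=0, tail=2, size=2
write(11): buf=[52 97 11 _ _ _], head=0, tail=3, size=3
read(): buf=[_ 97 11 _ _ _], head=1, tail=3, size=2
write(46): buf=[_ 97 11 46 _ _], head=1, tail=4, size=3
read(): buf=[_ _ 11 46 _ _], head=2, tail=4, size=2
write(93): buf=[_ _ 11 46 93 _], head=2, tail=5, size=3
read(): buf=[_ _ _ 46 93 _], head=3, tail=5, size=2
write(52): buf=[_ _ _ 46 93 52], head=3, tail=0, size=3

Answer: _ _ _ 46 93 52
3
0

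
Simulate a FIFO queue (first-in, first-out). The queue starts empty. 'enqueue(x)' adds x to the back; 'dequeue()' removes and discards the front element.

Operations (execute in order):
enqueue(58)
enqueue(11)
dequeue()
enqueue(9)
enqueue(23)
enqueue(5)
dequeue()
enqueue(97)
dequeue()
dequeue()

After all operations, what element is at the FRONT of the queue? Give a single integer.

Answer: 5

Derivation:
enqueue(58): queue = [58]
enqueue(11): queue = [58, 11]
dequeue(): queue = [11]
enqueue(9): queue = [11, 9]
enqueue(23): queue = [11, 9, 23]
enqueue(5): queue = [11, 9, 23, 5]
dequeue(): queue = [9, 23, 5]
enqueue(97): queue = [9, 23, 5, 97]
dequeue(): queue = [23, 5, 97]
dequeue(): queue = [5, 97]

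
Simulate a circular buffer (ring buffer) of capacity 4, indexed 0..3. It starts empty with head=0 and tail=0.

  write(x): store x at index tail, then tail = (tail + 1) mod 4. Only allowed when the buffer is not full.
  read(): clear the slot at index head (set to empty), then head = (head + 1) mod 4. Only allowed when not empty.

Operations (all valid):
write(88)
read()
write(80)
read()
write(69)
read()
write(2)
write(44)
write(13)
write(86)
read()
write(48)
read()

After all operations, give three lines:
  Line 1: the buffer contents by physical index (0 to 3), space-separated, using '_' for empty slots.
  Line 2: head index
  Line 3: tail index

Answer: _ 13 86 48
1
0

Derivation:
write(88): buf=[88 _ _ _], head=0, tail=1, size=1
read(): buf=[_ _ _ _], head=1, tail=1, size=0
write(80): buf=[_ 80 _ _], head=1, tail=2, size=1
read(): buf=[_ _ _ _], head=2, tail=2, size=0
write(69): buf=[_ _ 69 _], head=2, tail=3, size=1
read(): buf=[_ _ _ _], head=3, tail=3, size=0
write(2): buf=[_ _ _ 2], head=3, tail=0, size=1
write(44): buf=[44 _ _ 2], head=3, tail=1, size=2
write(13): buf=[44 13 _ 2], head=3, tail=2, size=3
write(86): buf=[44 13 86 2], head=3, tail=3, size=4
read(): buf=[44 13 86 _], head=0, tail=3, size=3
write(48): buf=[44 13 86 48], head=0, tail=0, size=4
read(): buf=[_ 13 86 48], head=1, tail=0, size=3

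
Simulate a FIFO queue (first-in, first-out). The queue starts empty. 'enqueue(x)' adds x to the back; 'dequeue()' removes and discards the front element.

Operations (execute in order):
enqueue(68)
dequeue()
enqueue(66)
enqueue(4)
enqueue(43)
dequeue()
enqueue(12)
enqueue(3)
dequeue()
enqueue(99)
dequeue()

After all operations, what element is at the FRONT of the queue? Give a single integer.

Answer: 12

Derivation:
enqueue(68): queue = [68]
dequeue(): queue = []
enqueue(66): queue = [66]
enqueue(4): queue = [66, 4]
enqueue(43): queue = [66, 4, 43]
dequeue(): queue = [4, 43]
enqueue(12): queue = [4, 43, 12]
enqueue(3): queue = [4, 43, 12, 3]
dequeue(): queue = [43, 12, 3]
enqueue(99): queue = [43, 12, 3, 99]
dequeue(): queue = [12, 3, 99]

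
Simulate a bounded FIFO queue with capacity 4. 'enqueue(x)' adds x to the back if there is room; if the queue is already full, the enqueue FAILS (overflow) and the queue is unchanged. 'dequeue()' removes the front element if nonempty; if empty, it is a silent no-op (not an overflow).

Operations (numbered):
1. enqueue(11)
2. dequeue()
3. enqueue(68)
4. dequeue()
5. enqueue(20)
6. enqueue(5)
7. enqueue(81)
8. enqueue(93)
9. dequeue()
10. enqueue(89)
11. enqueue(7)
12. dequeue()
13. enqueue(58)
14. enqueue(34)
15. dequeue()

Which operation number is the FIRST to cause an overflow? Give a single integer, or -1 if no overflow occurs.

Answer: 11

Derivation:
1. enqueue(11): size=1
2. dequeue(): size=0
3. enqueue(68): size=1
4. dequeue(): size=0
5. enqueue(20): size=1
6. enqueue(5): size=2
7. enqueue(81): size=3
8. enqueue(93): size=4
9. dequeue(): size=3
10. enqueue(89): size=4
11. enqueue(7): size=4=cap → OVERFLOW (fail)
12. dequeue(): size=3
13. enqueue(58): size=4
14. enqueue(34): size=4=cap → OVERFLOW (fail)
15. dequeue(): size=3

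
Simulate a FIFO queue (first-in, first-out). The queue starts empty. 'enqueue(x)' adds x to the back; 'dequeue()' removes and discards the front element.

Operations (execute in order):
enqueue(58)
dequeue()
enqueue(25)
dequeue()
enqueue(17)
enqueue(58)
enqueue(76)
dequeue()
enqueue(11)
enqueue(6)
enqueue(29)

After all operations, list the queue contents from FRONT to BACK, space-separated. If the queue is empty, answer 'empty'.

Answer: 58 76 11 6 29

Derivation:
enqueue(58): [58]
dequeue(): []
enqueue(25): [25]
dequeue(): []
enqueue(17): [17]
enqueue(58): [17, 58]
enqueue(76): [17, 58, 76]
dequeue(): [58, 76]
enqueue(11): [58, 76, 11]
enqueue(6): [58, 76, 11, 6]
enqueue(29): [58, 76, 11, 6, 29]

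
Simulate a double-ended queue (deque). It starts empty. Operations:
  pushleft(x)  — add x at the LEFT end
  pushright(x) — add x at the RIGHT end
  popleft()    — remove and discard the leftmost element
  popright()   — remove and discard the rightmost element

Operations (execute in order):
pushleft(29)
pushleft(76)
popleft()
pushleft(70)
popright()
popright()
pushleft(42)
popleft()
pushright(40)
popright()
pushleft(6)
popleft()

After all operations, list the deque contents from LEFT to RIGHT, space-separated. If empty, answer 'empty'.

Answer: empty

Derivation:
pushleft(29): [29]
pushleft(76): [76, 29]
popleft(): [29]
pushleft(70): [70, 29]
popright(): [70]
popright(): []
pushleft(42): [42]
popleft(): []
pushright(40): [40]
popright(): []
pushleft(6): [6]
popleft(): []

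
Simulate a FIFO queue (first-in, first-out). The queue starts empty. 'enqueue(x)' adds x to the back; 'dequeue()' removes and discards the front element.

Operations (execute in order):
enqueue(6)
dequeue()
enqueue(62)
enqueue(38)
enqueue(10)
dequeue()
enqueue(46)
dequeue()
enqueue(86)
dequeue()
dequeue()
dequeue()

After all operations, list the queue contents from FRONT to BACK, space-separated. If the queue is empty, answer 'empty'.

enqueue(6): [6]
dequeue(): []
enqueue(62): [62]
enqueue(38): [62, 38]
enqueue(10): [62, 38, 10]
dequeue(): [38, 10]
enqueue(46): [38, 10, 46]
dequeue(): [10, 46]
enqueue(86): [10, 46, 86]
dequeue(): [46, 86]
dequeue(): [86]
dequeue(): []

Answer: empty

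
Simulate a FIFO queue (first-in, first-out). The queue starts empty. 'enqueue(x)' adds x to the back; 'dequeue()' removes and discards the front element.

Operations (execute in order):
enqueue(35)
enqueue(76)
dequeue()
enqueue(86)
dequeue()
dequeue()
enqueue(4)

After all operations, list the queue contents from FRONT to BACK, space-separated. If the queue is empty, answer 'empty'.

Answer: 4

Derivation:
enqueue(35): [35]
enqueue(76): [35, 76]
dequeue(): [76]
enqueue(86): [76, 86]
dequeue(): [86]
dequeue(): []
enqueue(4): [4]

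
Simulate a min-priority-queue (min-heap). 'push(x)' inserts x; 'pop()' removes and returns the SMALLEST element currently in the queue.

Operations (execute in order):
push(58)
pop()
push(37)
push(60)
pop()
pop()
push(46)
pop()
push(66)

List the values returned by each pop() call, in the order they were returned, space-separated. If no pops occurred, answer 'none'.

Answer: 58 37 60 46

Derivation:
push(58): heap contents = [58]
pop() → 58: heap contents = []
push(37): heap contents = [37]
push(60): heap contents = [37, 60]
pop() → 37: heap contents = [60]
pop() → 60: heap contents = []
push(46): heap contents = [46]
pop() → 46: heap contents = []
push(66): heap contents = [66]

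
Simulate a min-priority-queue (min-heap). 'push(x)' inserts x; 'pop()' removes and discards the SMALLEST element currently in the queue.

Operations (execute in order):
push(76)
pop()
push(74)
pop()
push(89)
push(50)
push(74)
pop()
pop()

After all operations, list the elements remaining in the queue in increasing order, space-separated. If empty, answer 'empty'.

Answer: 89

Derivation:
push(76): heap contents = [76]
pop() → 76: heap contents = []
push(74): heap contents = [74]
pop() → 74: heap contents = []
push(89): heap contents = [89]
push(50): heap contents = [50, 89]
push(74): heap contents = [50, 74, 89]
pop() → 50: heap contents = [74, 89]
pop() → 74: heap contents = [89]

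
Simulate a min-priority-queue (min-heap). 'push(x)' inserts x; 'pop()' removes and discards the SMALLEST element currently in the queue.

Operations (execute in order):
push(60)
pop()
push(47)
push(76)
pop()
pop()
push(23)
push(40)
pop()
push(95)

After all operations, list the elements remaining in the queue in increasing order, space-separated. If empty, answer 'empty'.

push(60): heap contents = [60]
pop() → 60: heap contents = []
push(47): heap contents = [47]
push(76): heap contents = [47, 76]
pop() → 47: heap contents = [76]
pop() → 76: heap contents = []
push(23): heap contents = [23]
push(40): heap contents = [23, 40]
pop() → 23: heap contents = [40]
push(95): heap contents = [40, 95]

Answer: 40 95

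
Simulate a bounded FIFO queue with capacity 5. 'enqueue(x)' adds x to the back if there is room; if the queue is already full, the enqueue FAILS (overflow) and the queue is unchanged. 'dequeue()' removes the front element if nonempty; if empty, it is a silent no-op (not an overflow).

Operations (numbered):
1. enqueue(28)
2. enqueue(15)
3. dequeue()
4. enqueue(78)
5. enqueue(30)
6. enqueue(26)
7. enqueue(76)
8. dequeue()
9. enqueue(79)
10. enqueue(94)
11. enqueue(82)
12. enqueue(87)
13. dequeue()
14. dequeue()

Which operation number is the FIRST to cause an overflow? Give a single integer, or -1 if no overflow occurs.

1. enqueue(28): size=1
2. enqueue(15): size=2
3. dequeue(): size=1
4. enqueue(78): size=2
5. enqueue(30): size=3
6. enqueue(26): size=4
7. enqueue(76): size=5
8. dequeue(): size=4
9. enqueue(79): size=5
10. enqueue(94): size=5=cap → OVERFLOW (fail)
11. enqueue(82): size=5=cap → OVERFLOW (fail)
12. enqueue(87): size=5=cap → OVERFLOW (fail)
13. dequeue(): size=4
14. dequeue(): size=3

Answer: 10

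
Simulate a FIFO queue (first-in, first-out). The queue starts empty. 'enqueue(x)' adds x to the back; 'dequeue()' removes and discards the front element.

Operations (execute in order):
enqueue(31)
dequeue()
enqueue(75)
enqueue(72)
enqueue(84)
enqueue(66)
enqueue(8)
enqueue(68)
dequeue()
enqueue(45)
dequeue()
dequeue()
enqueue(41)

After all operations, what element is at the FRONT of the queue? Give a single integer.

Answer: 66

Derivation:
enqueue(31): queue = [31]
dequeue(): queue = []
enqueue(75): queue = [75]
enqueue(72): queue = [75, 72]
enqueue(84): queue = [75, 72, 84]
enqueue(66): queue = [75, 72, 84, 66]
enqueue(8): queue = [75, 72, 84, 66, 8]
enqueue(68): queue = [75, 72, 84, 66, 8, 68]
dequeue(): queue = [72, 84, 66, 8, 68]
enqueue(45): queue = [72, 84, 66, 8, 68, 45]
dequeue(): queue = [84, 66, 8, 68, 45]
dequeue(): queue = [66, 8, 68, 45]
enqueue(41): queue = [66, 8, 68, 45, 41]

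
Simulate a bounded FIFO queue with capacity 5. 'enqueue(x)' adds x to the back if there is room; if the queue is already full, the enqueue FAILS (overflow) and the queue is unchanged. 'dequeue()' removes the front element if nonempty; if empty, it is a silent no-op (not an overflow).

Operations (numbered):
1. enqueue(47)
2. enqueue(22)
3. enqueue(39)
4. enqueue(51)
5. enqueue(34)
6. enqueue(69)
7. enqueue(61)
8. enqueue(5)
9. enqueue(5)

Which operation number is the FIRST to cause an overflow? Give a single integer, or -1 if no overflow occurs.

1. enqueue(47): size=1
2. enqueue(22): size=2
3. enqueue(39): size=3
4. enqueue(51): size=4
5. enqueue(34): size=5
6. enqueue(69): size=5=cap → OVERFLOW (fail)
7. enqueue(61): size=5=cap → OVERFLOW (fail)
8. enqueue(5): size=5=cap → OVERFLOW (fail)
9. enqueue(5): size=5=cap → OVERFLOW (fail)

Answer: 6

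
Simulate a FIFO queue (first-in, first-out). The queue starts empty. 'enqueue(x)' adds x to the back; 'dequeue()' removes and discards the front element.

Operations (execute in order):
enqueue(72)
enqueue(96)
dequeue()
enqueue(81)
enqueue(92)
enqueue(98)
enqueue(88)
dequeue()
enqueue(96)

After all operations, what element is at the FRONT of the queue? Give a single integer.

Answer: 81

Derivation:
enqueue(72): queue = [72]
enqueue(96): queue = [72, 96]
dequeue(): queue = [96]
enqueue(81): queue = [96, 81]
enqueue(92): queue = [96, 81, 92]
enqueue(98): queue = [96, 81, 92, 98]
enqueue(88): queue = [96, 81, 92, 98, 88]
dequeue(): queue = [81, 92, 98, 88]
enqueue(96): queue = [81, 92, 98, 88, 96]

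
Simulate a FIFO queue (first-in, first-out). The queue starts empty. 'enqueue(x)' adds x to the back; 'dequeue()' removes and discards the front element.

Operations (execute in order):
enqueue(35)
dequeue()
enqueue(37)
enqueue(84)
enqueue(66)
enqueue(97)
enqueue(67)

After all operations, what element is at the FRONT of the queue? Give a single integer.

Answer: 37

Derivation:
enqueue(35): queue = [35]
dequeue(): queue = []
enqueue(37): queue = [37]
enqueue(84): queue = [37, 84]
enqueue(66): queue = [37, 84, 66]
enqueue(97): queue = [37, 84, 66, 97]
enqueue(67): queue = [37, 84, 66, 97, 67]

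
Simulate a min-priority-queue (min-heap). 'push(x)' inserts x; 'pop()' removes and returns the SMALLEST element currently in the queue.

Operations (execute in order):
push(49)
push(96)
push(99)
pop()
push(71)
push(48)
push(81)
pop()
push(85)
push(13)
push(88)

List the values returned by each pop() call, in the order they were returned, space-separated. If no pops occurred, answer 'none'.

Answer: 49 48

Derivation:
push(49): heap contents = [49]
push(96): heap contents = [49, 96]
push(99): heap contents = [49, 96, 99]
pop() → 49: heap contents = [96, 99]
push(71): heap contents = [71, 96, 99]
push(48): heap contents = [48, 71, 96, 99]
push(81): heap contents = [48, 71, 81, 96, 99]
pop() → 48: heap contents = [71, 81, 96, 99]
push(85): heap contents = [71, 81, 85, 96, 99]
push(13): heap contents = [13, 71, 81, 85, 96, 99]
push(88): heap contents = [13, 71, 81, 85, 88, 96, 99]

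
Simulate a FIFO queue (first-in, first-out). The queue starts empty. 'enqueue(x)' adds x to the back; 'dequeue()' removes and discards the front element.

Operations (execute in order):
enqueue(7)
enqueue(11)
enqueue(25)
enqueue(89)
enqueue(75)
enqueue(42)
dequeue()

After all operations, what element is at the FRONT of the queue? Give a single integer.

Answer: 11

Derivation:
enqueue(7): queue = [7]
enqueue(11): queue = [7, 11]
enqueue(25): queue = [7, 11, 25]
enqueue(89): queue = [7, 11, 25, 89]
enqueue(75): queue = [7, 11, 25, 89, 75]
enqueue(42): queue = [7, 11, 25, 89, 75, 42]
dequeue(): queue = [11, 25, 89, 75, 42]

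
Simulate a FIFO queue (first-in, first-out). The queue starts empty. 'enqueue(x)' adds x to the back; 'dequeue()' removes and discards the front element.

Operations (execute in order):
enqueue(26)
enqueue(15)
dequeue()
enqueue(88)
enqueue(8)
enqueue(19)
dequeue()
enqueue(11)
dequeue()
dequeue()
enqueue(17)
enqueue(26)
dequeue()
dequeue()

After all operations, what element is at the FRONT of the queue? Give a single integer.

enqueue(26): queue = [26]
enqueue(15): queue = [26, 15]
dequeue(): queue = [15]
enqueue(88): queue = [15, 88]
enqueue(8): queue = [15, 88, 8]
enqueue(19): queue = [15, 88, 8, 19]
dequeue(): queue = [88, 8, 19]
enqueue(11): queue = [88, 8, 19, 11]
dequeue(): queue = [8, 19, 11]
dequeue(): queue = [19, 11]
enqueue(17): queue = [19, 11, 17]
enqueue(26): queue = [19, 11, 17, 26]
dequeue(): queue = [11, 17, 26]
dequeue(): queue = [17, 26]

Answer: 17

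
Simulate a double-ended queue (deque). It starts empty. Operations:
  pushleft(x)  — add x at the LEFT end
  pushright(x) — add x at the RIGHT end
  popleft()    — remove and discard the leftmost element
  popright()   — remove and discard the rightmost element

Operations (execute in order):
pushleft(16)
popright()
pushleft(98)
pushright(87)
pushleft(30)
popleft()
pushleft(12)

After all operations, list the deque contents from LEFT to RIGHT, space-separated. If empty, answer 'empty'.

pushleft(16): [16]
popright(): []
pushleft(98): [98]
pushright(87): [98, 87]
pushleft(30): [30, 98, 87]
popleft(): [98, 87]
pushleft(12): [12, 98, 87]

Answer: 12 98 87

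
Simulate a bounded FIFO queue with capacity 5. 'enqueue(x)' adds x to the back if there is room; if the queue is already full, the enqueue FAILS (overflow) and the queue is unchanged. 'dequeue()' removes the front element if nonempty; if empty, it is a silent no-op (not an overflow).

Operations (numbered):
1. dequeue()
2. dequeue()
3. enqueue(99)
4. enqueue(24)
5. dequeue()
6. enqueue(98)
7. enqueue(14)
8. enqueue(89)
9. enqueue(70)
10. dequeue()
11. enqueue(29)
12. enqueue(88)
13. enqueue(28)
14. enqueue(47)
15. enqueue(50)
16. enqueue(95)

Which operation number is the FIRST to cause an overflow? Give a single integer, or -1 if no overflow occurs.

1. dequeue(): empty, no-op, size=0
2. dequeue(): empty, no-op, size=0
3. enqueue(99): size=1
4. enqueue(24): size=2
5. dequeue(): size=1
6. enqueue(98): size=2
7. enqueue(14): size=3
8. enqueue(89): size=4
9. enqueue(70): size=5
10. dequeue(): size=4
11. enqueue(29): size=5
12. enqueue(88): size=5=cap → OVERFLOW (fail)
13. enqueue(28): size=5=cap → OVERFLOW (fail)
14. enqueue(47): size=5=cap → OVERFLOW (fail)
15. enqueue(50): size=5=cap → OVERFLOW (fail)
16. enqueue(95): size=5=cap → OVERFLOW (fail)

Answer: 12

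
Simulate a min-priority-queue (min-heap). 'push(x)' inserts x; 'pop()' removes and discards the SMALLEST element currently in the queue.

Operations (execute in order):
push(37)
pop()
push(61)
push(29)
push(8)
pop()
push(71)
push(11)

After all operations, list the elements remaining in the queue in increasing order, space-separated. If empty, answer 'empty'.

Answer: 11 29 61 71

Derivation:
push(37): heap contents = [37]
pop() → 37: heap contents = []
push(61): heap contents = [61]
push(29): heap contents = [29, 61]
push(8): heap contents = [8, 29, 61]
pop() → 8: heap contents = [29, 61]
push(71): heap contents = [29, 61, 71]
push(11): heap contents = [11, 29, 61, 71]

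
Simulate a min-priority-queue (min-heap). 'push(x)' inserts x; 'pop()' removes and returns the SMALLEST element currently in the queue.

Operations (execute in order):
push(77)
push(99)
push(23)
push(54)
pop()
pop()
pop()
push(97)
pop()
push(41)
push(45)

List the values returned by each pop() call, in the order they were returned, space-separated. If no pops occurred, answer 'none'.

Answer: 23 54 77 97

Derivation:
push(77): heap contents = [77]
push(99): heap contents = [77, 99]
push(23): heap contents = [23, 77, 99]
push(54): heap contents = [23, 54, 77, 99]
pop() → 23: heap contents = [54, 77, 99]
pop() → 54: heap contents = [77, 99]
pop() → 77: heap contents = [99]
push(97): heap contents = [97, 99]
pop() → 97: heap contents = [99]
push(41): heap contents = [41, 99]
push(45): heap contents = [41, 45, 99]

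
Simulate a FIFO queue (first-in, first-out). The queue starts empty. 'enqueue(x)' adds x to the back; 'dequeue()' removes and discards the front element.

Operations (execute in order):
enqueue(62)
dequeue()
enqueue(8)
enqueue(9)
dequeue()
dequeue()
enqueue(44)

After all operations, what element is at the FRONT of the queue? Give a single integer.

Answer: 44

Derivation:
enqueue(62): queue = [62]
dequeue(): queue = []
enqueue(8): queue = [8]
enqueue(9): queue = [8, 9]
dequeue(): queue = [9]
dequeue(): queue = []
enqueue(44): queue = [44]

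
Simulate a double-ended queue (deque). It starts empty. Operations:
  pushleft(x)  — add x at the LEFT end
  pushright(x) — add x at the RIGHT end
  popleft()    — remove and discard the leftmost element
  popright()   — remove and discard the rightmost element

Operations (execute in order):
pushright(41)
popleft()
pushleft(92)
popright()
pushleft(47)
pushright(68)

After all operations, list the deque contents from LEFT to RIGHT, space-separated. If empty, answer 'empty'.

pushright(41): [41]
popleft(): []
pushleft(92): [92]
popright(): []
pushleft(47): [47]
pushright(68): [47, 68]

Answer: 47 68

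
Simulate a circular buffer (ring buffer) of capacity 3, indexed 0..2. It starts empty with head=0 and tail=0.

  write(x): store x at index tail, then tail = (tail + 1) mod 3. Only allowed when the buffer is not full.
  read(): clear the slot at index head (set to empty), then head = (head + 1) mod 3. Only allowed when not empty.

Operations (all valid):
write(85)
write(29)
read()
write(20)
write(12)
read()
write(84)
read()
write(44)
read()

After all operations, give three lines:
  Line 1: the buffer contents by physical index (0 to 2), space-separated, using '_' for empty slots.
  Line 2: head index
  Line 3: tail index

write(85): buf=[85 _ _], head=0, tail=1, size=1
write(29): buf=[85 29 _], head=0, tail=2, size=2
read(): buf=[_ 29 _], head=1, tail=2, size=1
write(20): buf=[_ 29 20], head=1, tail=0, size=2
write(12): buf=[12 29 20], head=1, tail=1, size=3
read(): buf=[12 _ 20], head=2, tail=1, size=2
write(84): buf=[12 84 20], head=2, tail=2, size=3
read(): buf=[12 84 _], head=0, tail=2, size=2
write(44): buf=[12 84 44], head=0, tail=0, size=3
read(): buf=[_ 84 44], head=1, tail=0, size=2

Answer: _ 84 44
1
0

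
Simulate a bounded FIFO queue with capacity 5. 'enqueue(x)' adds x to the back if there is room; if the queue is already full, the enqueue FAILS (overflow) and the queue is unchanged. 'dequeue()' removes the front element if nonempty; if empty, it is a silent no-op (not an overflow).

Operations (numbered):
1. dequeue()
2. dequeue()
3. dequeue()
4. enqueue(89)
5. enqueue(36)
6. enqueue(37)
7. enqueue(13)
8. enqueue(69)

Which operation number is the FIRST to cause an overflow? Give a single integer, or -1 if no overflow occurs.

Answer: -1

Derivation:
1. dequeue(): empty, no-op, size=0
2. dequeue(): empty, no-op, size=0
3. dequeue(): empty, no-op, size=0
4. enqueue(89): size=1
5. enqueue(36): size=2
6. enqueue(37): size=3
7. enqueue(13): size=4
8. enqueue(69): size=5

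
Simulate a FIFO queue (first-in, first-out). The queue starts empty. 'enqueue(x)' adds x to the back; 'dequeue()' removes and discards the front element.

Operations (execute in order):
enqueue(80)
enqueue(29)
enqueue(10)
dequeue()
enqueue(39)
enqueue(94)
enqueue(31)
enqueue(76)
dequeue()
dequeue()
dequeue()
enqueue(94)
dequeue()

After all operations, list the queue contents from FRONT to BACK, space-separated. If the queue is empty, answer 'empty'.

enqueue(80): [80]
enqueue(29): [80, 29]
enqueue(10): [80, 29, 10]
dequeue(): [29, 10]
enqueue(39): [29, 10, 39]
enqueue(94): [29, 10, 39, 94]
enqueue(31): [29, 10, 39, 94, 31]
enqueue(76): [29, 10, 39, 94, 31, 76]
dequeue(): [10, 39, 94, 31, 76]
dequeue(): [39, 94, 31, 76]
dequeue(): [94, 31, 76]
enqueue(94): [94, 31, 76, 94]
dequeue(): [31, 76, 94]

Answer: 31 76 94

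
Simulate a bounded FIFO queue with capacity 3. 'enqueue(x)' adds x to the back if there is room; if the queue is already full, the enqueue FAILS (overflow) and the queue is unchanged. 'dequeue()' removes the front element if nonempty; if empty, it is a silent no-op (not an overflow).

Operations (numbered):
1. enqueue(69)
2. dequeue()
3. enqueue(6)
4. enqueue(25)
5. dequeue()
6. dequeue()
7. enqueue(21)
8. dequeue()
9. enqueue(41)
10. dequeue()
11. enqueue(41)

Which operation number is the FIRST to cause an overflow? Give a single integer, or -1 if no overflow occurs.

1. enqueue(69): size=1
2. dequeue(): size=0
3. enqueue(6): size=1
4. enqueue(25): size=2
5. dequeue(): size=1
6. dequeue(): size=0
7. enqueue(21): size=1
8. dequeue(): size=0
9. enqueue(41): size=1
10. dequeue(): size=0
11. enqueue(41): size=1

Answer: -1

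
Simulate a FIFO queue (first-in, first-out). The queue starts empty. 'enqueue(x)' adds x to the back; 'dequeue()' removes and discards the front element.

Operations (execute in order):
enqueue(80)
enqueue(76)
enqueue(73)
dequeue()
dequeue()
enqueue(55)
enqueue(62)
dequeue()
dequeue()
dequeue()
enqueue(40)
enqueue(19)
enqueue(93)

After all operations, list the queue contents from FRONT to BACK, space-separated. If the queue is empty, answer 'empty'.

Answer: 40 19 93

Derivation:
enqueue(80): [80]
enqueue(76): [80, 76]
enqueue(73): [80, 76, 73]
dequeue(): [76, 73]
dequeue(): [73]
enqueue(55): [73, 55]
enqueue(62): [73, 55, 62]
dequeue(): [55, 62]
dequeue(): [62]
dequeue(): []
enqueue(40): [40]
enqueue(19): [40, 19]
enqueue(93): [40, 19, 93]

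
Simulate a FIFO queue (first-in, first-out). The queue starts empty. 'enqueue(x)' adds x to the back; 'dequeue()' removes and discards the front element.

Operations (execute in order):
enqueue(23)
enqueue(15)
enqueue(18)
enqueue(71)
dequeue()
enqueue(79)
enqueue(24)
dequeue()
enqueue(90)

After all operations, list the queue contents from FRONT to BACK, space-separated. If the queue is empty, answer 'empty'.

Answer: 18 71 79 24 90

Derivation:
enqueue(23): [23]
enqueue(15): [23, 15]
enqueue(18): [23, 15, 18]
enqueue(71): [23, 15, 18, 71]
dequeue(): [15, 18, 71]
enqueue(79): [15, 18, 71, 79]
enqueue(24): [15, 18, 71, 79, 24]
dequeue(): [18, 71, 79, 24]
enqueue(90): [18, 71, 79, 24, 90]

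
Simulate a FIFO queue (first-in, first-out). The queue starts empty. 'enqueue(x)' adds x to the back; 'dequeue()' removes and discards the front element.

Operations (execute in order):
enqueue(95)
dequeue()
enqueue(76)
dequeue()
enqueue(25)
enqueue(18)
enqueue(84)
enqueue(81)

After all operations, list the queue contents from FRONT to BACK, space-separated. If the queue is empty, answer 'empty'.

enqueue(95): [95]
dequeue(): []
enqueue(76): [76]
dequeue(): []
enqueue(25): [25]
enqueue(18): [25, 18]
enqueue(84): [25, 18, 84]
enqueue(81): [25, 18, 84, 81]

Answer: 25 18 84 81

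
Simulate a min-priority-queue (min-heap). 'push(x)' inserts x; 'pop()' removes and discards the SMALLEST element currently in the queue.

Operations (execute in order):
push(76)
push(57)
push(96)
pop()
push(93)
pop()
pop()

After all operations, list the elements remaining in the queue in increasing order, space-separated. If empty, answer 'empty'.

Answer: 96

Derivation:
push(76): heap contents = [76]
push(57): heap contents = [57, 76]
push(96): heap contents = [57, 76, 96]
pop() → 57: heap contents = [76, 96]
push(93): heap contents = [76, 93, 96]
pop() → 76: heap contents = [93, 96]
pop() → 93: heap contents = [96]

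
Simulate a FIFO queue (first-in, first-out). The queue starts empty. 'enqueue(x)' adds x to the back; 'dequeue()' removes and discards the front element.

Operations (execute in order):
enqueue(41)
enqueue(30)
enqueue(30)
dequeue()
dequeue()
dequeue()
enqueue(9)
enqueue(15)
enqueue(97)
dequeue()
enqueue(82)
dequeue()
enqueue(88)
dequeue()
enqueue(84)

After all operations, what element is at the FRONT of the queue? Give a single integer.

Answer: 82

Derivation:
enqueue(41): queue = [41]
enqueue(30): queue = [41, 30]
enqueue(30): queue = [41, 30, 30]
dequeue(): queue = [30, 30]
dequeue(): queue = [30]
dequeue(): queue = []
enqueue(9): queue = [9]
enqueue(15): queue = [9, 15]
enqueue(97): queue = [9, 15, 97]
dequeue(): queue = [15, 97]
enqueue(82): queue = [15, 97, 82]
dequeue(): queue = [97, 82]
enqueue(88): queue = [97, 82, 88]
dequeue(): queue = [82, 88]
enqueue(84): queue = [82, 88, 84]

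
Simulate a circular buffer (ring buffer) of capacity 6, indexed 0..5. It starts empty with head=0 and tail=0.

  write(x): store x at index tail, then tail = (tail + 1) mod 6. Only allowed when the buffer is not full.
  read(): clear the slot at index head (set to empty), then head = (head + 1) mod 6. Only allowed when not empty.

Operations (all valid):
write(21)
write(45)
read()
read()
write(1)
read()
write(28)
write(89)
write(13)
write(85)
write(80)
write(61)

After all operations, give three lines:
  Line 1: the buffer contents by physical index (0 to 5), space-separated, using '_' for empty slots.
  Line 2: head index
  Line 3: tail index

Answer: 85 80 61 28 89 13
3
3

Derivation:
write(21): buf=[21 _ _ _ _ _], head=0, tail=1, size=1
write(45): buf=[21 45 _ _ _ _], head=0, tail=2, size=2
read(): buf=[_ 45 _ _ _ _], head=1, tail=2, size=1
read(): buf=[_ _ _ _ _ _], head=2, tail=2, size=0
write(1): buf=[_ _ 1 _ _ _], head=2, tail=3, size=1
read(): buf=[_ _ _ _ _ _], head=3, tail=3, size=0
write(28): buf=[_ _ _ 28 _ _], head=3, tail=4, size=1
write(89): buf=[_ _ _ 28 89 _], head=3, tail=5, size=2
write(13): buf=[_ _ _ 28 89 13], head=3, tail=0, size=3
write(85): buf=[85 _ _ 28 89 13], head=3, tail=1, size=4
write(80): buf=[85 80 _ 28 89 13], head=3, tail=2, size=5
write(61): buf=[85 80 61 28 89 13], head=3, tail=3, size=6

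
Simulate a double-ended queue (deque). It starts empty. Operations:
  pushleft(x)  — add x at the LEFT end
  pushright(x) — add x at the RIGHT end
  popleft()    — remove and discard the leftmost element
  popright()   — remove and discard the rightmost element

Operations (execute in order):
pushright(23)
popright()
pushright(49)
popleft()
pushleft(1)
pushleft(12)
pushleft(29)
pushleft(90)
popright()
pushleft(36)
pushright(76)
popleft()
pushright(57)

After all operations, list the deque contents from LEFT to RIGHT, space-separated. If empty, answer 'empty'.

Answer: 90 29 12 76 57

Derivation:
pushright(23): [23]
popright(): []
pushright(49): [49]
popleft(): []
pushleft(1): [1]
pushleft(12): [12, 1]
pushleft(29): [29, 12, 1]
pushleft(90): [90, 29, 12, 1]
popright(): [90, 29, 12]
pushleft(36): [36, 90, 29, 12]
pushright(76): [36, 90, 29, 12, 76]
popleft(): [90, 29, 12, 76]
pushright(57): [90, 29, 12, 76, 57]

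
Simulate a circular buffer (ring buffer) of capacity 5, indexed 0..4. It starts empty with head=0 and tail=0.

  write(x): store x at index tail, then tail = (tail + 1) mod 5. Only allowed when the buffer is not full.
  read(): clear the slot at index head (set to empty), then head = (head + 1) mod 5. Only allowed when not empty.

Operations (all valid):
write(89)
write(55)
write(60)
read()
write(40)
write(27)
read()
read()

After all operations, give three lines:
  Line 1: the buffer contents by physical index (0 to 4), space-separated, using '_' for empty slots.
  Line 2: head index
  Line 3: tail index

Answer: _ _ _ 40 27
3
0

Derivation:
write(89): buf=[89 _ _ _ _], head=0, tail=1, size=1
write(55): buf=[89 55 _ _ _], head=0, tail=2, size=2
write(60): buf=[89 55 60 _ _], head=0, tail=3, size=3
read(): buf=[_ 55 60 _ _], head=1, tail=3, size=2
write(40): buf=[_ 55 60 40 _], head=1, tail=4, size=3
write(27): buf=[_ 55 60 40 27], head=1, tail=0, size=4
read(): buf=[_ _ 60 40 27], head=2, tail=0, size=3
read(): buf=[_ _ _ 40 27], head=3, tail=0, size=2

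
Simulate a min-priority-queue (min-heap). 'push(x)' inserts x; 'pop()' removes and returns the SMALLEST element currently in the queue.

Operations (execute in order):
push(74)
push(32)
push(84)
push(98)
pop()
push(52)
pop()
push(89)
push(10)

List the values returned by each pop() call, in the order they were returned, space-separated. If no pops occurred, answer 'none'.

push(74): heap contents = [74]
push(32): heap contents = [32, 74]
push(84): heap contents = [32, 74, 84]
push(98): heap contents = [32, 74, 84, 98]
pop() → 32: heap contents = [74, 84, 98]
push(52): heap contents = [52, 74, 84, 98]
pop() → 52: heap contents = [74, 84, 98]
push(89): heap contents = [74, 84, 89, 98]
push(10): heap contents = [10, 74, 84, 89, 98]

Answer: 32 52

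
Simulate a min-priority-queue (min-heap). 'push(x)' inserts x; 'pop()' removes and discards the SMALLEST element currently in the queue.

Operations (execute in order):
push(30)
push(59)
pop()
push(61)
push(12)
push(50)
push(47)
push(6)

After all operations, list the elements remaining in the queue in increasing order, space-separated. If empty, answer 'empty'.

Answer: 6 12 47 50 59 61

Derivation:
push(30): heap contents = [30]
push(59): heap contents = [30, 59]
pop() → 30: heap contents = [59]
push(61): heap contents = [59, 61]
push(12): heap contents = [12, 59, 61]
push(50): heap contents = [12, 50, 59, 61]
push(47): heap contents = [12, 47, 50, 59, 61]
push(6): heap contents = [6, 12, 47, 50, 59, 61]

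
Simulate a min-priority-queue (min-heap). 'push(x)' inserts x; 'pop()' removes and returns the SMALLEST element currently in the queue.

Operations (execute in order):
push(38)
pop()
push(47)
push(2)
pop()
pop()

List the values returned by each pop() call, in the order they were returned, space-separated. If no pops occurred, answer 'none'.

Answer: 38 2 47

Derivation:
push(38): heap contents = [38]
pop() → 38: heap contents = []
push(47): heap contents = [47]
push(2): heap contents = [2, 47]
pop() → 2: heap contents = [47]
pop() → 47: heap contents = []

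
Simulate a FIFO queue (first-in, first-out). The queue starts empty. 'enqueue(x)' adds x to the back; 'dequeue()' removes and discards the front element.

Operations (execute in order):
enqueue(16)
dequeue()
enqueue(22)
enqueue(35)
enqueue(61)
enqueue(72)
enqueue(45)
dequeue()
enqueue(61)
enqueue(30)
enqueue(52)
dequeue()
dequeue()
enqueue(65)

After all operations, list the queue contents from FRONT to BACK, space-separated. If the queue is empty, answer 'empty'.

enqueue(16): [16]
dequeue(): []
enqueue(22): [22]
enqueue(35): [22, 35]
enqueue(61): [22, 35, 61]
enqueue(72): [22, 35, 61, 72]
enqueue(45): [22, 35, 61, 72, 45]
dequeue(): [35, 61, 72, 45]
enqueue(61): [35, 61, 72, 45, 61]
enqueue(30): [35, 61, 72, 45, 61, 30]
enqueue(52): [35, 61, 72, 45, 61, 30, 52]
dequeue(): [61, 72, 45, 61, 30, 52]
dequeue(): [72, 45, 61, 30, 52]
enqueue(65): [72, 45, 61, 30, 52, 65]

Answer: 72 45 61 30 52 65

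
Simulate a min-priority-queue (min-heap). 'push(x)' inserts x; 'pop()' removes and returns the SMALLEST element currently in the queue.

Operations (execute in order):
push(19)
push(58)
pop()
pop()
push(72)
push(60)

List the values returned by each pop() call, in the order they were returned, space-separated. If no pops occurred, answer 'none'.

Answer: 19 58

Derivation:
push(19): heap contents = [19]
push(58): heap contents = [19, 58]
pop() → 19: heap contents = [58]
pop() → 58: heap contents = []
push(72): heap contents = [72]
push(60): heap contents = [60, 72]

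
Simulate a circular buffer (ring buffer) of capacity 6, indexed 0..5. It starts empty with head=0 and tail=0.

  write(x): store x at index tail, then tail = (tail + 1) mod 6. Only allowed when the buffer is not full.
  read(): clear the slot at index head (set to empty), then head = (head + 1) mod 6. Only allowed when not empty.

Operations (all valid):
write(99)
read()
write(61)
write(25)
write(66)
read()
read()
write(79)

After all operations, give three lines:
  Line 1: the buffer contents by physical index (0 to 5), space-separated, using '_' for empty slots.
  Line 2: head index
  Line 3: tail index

Answer: _ _ _ 66 79 _
3
5

Derivation:
write(99): buf=[99 _ _ _ _ _], head=0, tail=1, size=1
read(): buf=[_ _ _ _ _ _], head=1, tail=1, size=0
write(61): buf=[_ 61 _ _ _ _], head=1, tail=2, size=1
write(25): buf=[_ 61 25 _ _ _], head=1, tail=3, size=2
write(66): buf=[_ 61 25 66 _ _], head=1, tail=4, size=3
read(): buf=[_ _ 25 66 _ _], head=2, tail=4, size=2
read(): buf=[_ _ _ 66 _ _], head=3, tail=4, size=1
write(79): buf=[_ _ _ 66 79 _], head=3, tail=5, size=2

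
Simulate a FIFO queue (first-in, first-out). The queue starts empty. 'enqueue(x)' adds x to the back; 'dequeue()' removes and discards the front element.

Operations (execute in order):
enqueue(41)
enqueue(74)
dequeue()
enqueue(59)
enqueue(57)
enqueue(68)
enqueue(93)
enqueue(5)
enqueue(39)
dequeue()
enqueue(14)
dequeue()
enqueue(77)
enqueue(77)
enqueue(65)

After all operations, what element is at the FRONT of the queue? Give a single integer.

enqueue(41): queue = [41]
enqueue(74): queue = [41, 74]
dequeue(): queue = [74]
enqueue(59): queue = [74, 59]
enqueue(57): queue = [74, 59, 57]
enqueue(68): queue = [74, 59, 57, 68]
enqueue(93): queue = [74, 59, 57, 68, 93]
enqueue(5): queue = [74, 59, 57, 68, 93, 5]
enqueue(39): queue = [74, 59, 57, 68, 93, 5, 39]
dequeue(): queue = [59, 57, 68, 93, 5, 39]
enqueue(14): queue = [59, 57, 68, 93, 5, 39, 14]
dequeue(): queue = [57, 68, 93, 5, 39, 14]
enqueue(77): queue = [57, 68, 93, 5, 39, 14, 77]
enqueue(77): queue = [57, 68, 93, 5, 39, 14, 77, 77]
enqueue(65): queue = [57, 68, 93, 5, 39, 14, 77, 77, 65]

Answer: 57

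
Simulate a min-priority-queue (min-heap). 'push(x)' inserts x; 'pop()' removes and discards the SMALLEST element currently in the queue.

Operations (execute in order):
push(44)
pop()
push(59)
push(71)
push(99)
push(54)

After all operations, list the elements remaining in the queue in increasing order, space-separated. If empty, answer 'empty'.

push(44): heap contents = [44]
pop() → 44: heap contents = []
push(59): heap contents = [59]
push(71): heap contents = [59, 71]
push(99): heap contents = [59, 71, 99]
push(54): heap contents = [54, 59, 71, 99]

Answer: 54 59 71 99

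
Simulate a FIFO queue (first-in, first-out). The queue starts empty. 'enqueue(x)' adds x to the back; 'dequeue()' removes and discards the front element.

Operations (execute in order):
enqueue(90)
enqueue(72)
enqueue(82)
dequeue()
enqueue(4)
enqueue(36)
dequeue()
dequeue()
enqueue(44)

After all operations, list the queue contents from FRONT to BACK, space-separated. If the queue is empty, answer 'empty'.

Answer: 4 36 44

Derivation:
enqueue(90): [90]
enqueue(72): [90, 72]
enqueue(82): [90, 72, 82]
dequeue(): [72, 82]
enqueue(4): [72, 82, 4]
enqueue(36): [72, 82, 4, 36]
dequeue(): [82, 4, 36]
dequeue(): [4, 36]
enqueue(44): [4, 36, 44]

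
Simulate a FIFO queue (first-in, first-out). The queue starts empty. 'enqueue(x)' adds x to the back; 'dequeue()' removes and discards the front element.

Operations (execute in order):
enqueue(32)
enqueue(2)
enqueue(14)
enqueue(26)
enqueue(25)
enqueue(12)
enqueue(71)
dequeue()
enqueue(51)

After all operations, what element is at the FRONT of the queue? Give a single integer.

Answer: 2

Derivation:
enqueue(32): queue = [32]
enqueue(2): queue = [32, 2]
enqueue(14): queue = [32, 2, 14]
enqueue(26): queue = [32, 2, 14, 26]
enqueue(25): queue = [32, 2, 14, 26, 25]
enqueue(12): queue = [32, 2, 14, 26, 25, 12]
enqueue(71): queue = [32, 2, 14, 26, 25, 12, 71]
dequeue(): queue = [2, 14, 26, 25, 12, 71]
enqueue(51): queue = [2, 14, 26, 25, 12, 71, 51]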